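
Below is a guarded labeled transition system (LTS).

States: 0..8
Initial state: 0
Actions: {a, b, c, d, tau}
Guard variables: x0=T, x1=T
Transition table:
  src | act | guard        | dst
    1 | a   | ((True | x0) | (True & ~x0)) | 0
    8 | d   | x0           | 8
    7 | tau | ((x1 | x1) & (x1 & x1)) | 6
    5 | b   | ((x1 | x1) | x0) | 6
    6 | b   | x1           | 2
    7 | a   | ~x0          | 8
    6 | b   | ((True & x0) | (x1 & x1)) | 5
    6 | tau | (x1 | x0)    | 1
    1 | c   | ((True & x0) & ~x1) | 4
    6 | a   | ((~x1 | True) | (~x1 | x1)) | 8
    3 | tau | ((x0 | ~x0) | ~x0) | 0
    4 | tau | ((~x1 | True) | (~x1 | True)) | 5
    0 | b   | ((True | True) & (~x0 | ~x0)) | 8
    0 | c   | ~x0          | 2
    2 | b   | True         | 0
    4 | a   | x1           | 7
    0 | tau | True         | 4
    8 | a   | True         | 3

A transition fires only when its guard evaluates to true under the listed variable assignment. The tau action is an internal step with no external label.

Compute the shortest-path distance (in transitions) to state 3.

Answer: 5

Analysis:
BFS to 3:
  L0 = {0}
  L1 = {4}
  L2 = {5,7}
  L3 = {6}
  L4 = {1,2,8}
  L5 = {3}
3 enters at depth 5; path tau·a·tau·a·a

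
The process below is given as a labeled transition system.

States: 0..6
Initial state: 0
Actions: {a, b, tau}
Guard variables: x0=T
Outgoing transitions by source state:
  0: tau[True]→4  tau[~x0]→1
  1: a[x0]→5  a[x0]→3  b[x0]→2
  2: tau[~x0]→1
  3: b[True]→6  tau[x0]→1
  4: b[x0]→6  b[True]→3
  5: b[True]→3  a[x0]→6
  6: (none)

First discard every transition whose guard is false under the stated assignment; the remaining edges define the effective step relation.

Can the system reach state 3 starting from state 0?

Answer: REACHABLE

Trace:
After dropping false guards: 10 live edges.
depth 0: {0}
depth 1: {4}  total {0,4}
depth 2: {3,6}  total {0,3,4,6}
depth 3: {1}  total {0,1,3,4,6}
depth 4: {2,5}  total {0,1,2,3,4,5,6}
Reach set: {0,1,2,3,4,5,6}
witness 3: tau·b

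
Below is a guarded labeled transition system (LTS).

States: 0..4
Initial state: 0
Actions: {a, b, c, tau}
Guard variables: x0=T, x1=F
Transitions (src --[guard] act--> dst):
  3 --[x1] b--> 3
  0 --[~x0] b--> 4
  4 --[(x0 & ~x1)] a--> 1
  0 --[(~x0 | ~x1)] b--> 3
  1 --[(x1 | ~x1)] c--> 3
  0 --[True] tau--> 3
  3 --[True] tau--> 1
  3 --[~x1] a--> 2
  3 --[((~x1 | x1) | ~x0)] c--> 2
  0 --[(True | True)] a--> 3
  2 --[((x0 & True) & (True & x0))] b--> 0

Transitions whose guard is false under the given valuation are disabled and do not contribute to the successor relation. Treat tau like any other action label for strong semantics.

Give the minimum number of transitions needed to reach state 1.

BFS to 1:
  Layer 0: {0}
  Layer 1: {3}
  Layer 2: {1,2}
first hit 1 at d=2 via a·tau

Answer: 2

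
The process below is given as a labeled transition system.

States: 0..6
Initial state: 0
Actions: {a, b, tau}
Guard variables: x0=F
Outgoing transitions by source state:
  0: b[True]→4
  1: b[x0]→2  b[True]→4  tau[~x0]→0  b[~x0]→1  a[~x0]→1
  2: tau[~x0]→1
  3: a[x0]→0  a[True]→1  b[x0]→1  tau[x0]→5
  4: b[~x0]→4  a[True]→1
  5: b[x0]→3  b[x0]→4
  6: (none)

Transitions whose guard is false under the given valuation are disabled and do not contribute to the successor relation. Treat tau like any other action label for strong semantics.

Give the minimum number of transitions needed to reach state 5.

Answer: UNREACHABLE

Analysis:
Breadth-first toward 5:
  Layer 0: {0}
  Layer 1: {4}
  Layer 2: {1}
5 never appears.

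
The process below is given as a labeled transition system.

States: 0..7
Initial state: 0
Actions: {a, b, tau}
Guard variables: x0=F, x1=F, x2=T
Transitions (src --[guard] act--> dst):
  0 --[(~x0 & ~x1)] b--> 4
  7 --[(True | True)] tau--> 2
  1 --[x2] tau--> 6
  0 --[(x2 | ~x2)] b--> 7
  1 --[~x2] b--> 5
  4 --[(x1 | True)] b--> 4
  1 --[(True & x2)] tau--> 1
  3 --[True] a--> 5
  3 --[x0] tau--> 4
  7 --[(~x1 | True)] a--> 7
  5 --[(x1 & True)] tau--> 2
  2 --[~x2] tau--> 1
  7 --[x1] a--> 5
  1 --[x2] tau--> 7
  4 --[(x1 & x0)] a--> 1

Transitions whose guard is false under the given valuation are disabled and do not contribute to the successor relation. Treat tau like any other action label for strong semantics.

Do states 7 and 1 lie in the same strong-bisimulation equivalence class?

Answer: NOT BISIMILAR

Trace:
Compute ~ classes (split until stable):
  π0 = {{0,1,2,3,4,5,6,7}}
  π1 = {{0,4},{1},{2,5,6},{3},{7}}
  π2 = {{0},{1},{2,5,6},{3},{4},{7}}
6 equivalence class(es) (converged in 3)
[7]={7}  [1]={1}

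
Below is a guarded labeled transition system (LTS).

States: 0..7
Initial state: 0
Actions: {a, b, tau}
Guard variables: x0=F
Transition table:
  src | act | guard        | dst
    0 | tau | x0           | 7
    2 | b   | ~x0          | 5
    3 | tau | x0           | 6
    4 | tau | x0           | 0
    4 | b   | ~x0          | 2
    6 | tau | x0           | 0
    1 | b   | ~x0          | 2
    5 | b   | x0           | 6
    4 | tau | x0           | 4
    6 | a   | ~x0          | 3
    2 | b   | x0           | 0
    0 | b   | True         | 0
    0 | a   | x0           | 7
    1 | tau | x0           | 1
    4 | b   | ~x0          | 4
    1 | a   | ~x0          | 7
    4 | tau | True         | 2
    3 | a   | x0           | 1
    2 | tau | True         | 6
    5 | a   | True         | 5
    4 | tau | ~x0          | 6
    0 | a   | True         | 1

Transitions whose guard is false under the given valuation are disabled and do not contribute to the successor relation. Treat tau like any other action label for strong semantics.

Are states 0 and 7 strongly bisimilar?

Bisimulation quotient by refinement:
  round 0: {{0,1,2,3,4,5,6,7}}
  round 1: {{0,1},{2,4},{3,7},{5,6}}
  round 2: {{0},{1},{2},{3,7},{4},{5},{6}}
stable after 3 split(s): 7 block(s)
[0]={0}  [7]={3,7}

Answer: NOT BISIMILAR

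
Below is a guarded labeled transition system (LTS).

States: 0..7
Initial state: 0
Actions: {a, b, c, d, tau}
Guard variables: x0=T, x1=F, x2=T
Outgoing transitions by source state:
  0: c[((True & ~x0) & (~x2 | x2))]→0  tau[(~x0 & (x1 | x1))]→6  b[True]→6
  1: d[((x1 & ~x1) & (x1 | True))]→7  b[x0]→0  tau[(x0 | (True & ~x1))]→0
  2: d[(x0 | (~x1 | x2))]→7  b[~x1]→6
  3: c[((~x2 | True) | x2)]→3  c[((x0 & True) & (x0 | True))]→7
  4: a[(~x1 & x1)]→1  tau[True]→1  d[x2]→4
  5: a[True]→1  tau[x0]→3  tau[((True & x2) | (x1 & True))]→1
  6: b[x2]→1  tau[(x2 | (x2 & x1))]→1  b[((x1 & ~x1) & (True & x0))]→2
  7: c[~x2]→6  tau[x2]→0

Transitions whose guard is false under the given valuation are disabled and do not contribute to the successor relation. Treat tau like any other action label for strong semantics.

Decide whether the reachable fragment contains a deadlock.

Answer: DEADLOCK-FREE

Trace:
R = {0,1,6}
  0: b→6  [1 exit(s)]
  1: b→0  tau→0  [2 exit(s)]
  6: b→1  tau→1  [2 exit(s)]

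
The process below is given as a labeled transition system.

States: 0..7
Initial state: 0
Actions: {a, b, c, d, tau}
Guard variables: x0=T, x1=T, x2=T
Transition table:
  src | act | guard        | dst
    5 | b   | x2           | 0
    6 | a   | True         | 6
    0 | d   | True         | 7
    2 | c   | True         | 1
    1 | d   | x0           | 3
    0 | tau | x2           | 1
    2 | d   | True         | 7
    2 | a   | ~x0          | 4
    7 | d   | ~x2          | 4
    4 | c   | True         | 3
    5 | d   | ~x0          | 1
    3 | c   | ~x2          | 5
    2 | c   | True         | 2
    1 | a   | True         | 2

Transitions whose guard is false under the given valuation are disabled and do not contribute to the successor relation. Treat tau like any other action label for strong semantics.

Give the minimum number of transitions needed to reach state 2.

Layered search for 2:
  depth 0: {0}
  depth 1: {1,7}
  depth 2: {2,3}
first hit 2 at d=2 via tau·a

Answer: 2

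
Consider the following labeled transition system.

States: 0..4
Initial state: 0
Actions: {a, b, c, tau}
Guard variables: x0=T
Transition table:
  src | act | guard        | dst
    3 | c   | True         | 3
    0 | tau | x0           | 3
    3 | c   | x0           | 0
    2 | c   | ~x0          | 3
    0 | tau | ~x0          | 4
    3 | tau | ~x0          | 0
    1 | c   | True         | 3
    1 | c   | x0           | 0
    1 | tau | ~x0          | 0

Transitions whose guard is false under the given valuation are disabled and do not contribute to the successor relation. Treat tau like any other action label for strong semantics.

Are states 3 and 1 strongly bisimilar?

Answer: BISIMILAR

Trace:
Compute ~ classes (split until stable):
  round 0: {{0,1,2,3,4}}
  round 1: {{0},{1,3},{2,4}}
stable after 2 split(s): 3 block(s)
3∈{1,3}, 1∈{1,3}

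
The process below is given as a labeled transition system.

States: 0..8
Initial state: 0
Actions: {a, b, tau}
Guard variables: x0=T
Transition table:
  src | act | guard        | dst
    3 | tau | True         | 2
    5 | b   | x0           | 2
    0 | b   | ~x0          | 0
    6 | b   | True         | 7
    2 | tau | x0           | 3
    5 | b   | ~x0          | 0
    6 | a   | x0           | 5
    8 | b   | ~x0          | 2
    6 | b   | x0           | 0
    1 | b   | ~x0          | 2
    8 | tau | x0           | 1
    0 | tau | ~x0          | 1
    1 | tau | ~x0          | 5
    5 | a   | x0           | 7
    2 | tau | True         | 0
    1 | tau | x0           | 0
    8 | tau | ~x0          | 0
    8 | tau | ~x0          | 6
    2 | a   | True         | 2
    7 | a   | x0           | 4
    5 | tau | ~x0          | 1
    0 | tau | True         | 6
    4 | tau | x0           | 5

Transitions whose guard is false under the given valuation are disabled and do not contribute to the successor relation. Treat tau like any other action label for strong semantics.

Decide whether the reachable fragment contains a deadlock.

R = {0,2,3,4,5,6,7}
  0: tau→6  [1 out]
  2: a→2  tau→0  tau→3  [3 out]
  3: tau→2  [1 out]
  4: tau→5  [1 out]
  5: a→7  b→2  [2 out]
  6: a→5  b→0  b→7  [3 out]
  7: a→4  [1 out]

Answer: DEADLOCK-FREE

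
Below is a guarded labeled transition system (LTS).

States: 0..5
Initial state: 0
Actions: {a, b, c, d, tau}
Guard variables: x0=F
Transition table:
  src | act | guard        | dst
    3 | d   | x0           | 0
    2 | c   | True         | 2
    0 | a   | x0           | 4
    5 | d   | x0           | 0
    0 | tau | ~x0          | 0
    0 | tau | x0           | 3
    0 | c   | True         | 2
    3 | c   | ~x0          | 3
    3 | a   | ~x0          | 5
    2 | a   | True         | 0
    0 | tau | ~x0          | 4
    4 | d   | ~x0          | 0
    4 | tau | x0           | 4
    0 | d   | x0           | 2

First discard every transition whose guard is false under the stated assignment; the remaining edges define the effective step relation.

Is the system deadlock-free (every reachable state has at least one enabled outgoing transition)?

Answer: DEADLOCK-FREE

Trace:
Reachable = {0,2,4}
  0: c→2  tau→0  tau→4  [deg 3]
  2: a→0  c→2  [deg 2]
  4: d→0  [deg 1]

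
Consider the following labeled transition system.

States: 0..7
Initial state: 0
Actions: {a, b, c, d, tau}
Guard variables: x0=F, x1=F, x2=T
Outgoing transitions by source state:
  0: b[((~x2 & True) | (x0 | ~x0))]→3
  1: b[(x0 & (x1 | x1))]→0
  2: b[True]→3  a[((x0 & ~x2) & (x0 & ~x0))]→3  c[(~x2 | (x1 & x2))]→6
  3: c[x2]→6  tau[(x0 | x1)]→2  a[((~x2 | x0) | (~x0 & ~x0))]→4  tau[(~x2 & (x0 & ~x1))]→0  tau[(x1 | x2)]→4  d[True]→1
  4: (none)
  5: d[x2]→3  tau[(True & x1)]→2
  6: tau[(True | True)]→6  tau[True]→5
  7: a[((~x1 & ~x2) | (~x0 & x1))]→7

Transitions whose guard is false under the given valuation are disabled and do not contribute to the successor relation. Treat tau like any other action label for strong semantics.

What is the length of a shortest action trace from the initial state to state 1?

Layered search for 1:
  L0 = {0}
  L1 = {3}
  L2 = {1,4,6}
first hit 1 at d=2 via b·d

Answer: 2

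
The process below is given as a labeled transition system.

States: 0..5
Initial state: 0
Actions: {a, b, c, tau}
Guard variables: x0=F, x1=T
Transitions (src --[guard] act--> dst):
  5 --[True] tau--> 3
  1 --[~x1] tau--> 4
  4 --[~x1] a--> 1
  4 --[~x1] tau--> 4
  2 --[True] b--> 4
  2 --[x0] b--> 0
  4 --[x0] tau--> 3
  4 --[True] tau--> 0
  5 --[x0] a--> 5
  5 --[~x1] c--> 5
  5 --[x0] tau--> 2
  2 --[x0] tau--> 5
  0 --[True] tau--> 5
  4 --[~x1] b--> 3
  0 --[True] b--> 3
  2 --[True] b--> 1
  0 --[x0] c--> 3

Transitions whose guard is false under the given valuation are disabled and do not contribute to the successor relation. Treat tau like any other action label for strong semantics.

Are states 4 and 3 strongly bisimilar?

Bisimulation quotient by refinement:
  π0 = {{0,1,2,3,4,5}}
  π1 = {{0},{1,3},{2},{4,5}}
  π2 = {{0},{1,3},{2},{4},{5}}
stable after 3 split(s): 5 block(s)
class of 4: {4}; class of 3: {1,3}

Answer: NOT BISIMILAR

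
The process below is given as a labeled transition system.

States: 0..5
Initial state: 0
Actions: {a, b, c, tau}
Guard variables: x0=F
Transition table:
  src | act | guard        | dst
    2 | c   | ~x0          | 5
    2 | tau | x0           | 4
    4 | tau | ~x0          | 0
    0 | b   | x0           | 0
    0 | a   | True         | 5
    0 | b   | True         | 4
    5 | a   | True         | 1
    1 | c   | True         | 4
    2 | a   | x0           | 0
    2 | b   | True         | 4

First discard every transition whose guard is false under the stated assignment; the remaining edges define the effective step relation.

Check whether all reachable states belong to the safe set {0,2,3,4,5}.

Inv-set: {0,2,3,4,5}
R = {0,1,4,5}
  0: ok
  1: outside
  4: ok
  5: ok
reach 1 via a·a — violates

Answer: INVARIANT VIOLATED at state 1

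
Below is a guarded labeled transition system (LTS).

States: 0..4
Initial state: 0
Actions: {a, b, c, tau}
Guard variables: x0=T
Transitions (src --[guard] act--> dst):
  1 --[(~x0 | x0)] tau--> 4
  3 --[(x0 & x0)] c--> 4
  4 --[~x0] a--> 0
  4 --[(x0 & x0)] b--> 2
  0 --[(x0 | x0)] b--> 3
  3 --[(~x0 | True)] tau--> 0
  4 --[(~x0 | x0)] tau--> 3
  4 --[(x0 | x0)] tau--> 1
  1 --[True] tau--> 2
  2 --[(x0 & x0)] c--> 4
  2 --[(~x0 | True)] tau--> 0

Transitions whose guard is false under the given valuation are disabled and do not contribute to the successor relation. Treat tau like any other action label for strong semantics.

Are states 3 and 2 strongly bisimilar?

Answer: BISIMILAR

Trace:
Compute ~ classes (split until stable):
  P[0] = {{0,1,2,3,4}}
  P[1] = {{0},{1},{2,3},{4}}
Fixed point at round 2; 4 class(es).
class of 3: {2,3}; class of 2: {2,3}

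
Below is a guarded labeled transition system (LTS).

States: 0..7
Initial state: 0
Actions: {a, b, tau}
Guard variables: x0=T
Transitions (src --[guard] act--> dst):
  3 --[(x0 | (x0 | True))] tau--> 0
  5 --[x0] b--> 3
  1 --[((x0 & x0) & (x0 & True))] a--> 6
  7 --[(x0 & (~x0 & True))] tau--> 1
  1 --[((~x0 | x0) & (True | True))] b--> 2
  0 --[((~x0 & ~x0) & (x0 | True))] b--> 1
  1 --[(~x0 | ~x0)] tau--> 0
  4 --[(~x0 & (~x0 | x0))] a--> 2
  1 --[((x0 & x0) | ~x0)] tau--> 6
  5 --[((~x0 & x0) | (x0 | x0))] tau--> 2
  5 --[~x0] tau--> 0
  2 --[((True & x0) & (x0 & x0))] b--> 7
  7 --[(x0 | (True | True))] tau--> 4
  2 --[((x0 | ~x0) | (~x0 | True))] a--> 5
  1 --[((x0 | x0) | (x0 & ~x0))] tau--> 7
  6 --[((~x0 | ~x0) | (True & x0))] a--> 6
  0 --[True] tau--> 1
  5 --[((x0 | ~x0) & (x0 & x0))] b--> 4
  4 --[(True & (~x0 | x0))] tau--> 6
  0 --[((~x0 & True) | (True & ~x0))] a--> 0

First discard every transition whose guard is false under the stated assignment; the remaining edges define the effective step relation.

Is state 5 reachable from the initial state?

Answer: REACHABLE

Analysis:
Guard filter leaves 14 enabled edge(s).
depth 0: {0}
depth 1: {1}  cumulative {0,1}
depth 2: {2,6,7}  cumulative {0,1,2,6,7}
depth 3: {4,5}  cumulative {0,1,2,4,5,6,7}
depth 4: {3}  cumulative {0,1,2,3,4,5,6,7}
R = {0,1,2,3,4,5,6,7}
witness 5: tau·b·a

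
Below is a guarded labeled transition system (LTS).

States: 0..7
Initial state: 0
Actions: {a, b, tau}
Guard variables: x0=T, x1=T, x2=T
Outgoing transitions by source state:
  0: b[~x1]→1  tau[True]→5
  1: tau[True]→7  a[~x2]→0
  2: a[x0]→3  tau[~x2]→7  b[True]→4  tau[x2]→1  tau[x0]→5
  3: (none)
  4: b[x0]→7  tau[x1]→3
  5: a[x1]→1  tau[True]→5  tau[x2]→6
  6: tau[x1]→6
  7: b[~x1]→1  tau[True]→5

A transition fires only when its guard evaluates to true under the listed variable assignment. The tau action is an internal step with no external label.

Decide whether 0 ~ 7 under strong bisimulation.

Answer: BISIMILAR

Trace:
Compute ~ classes (split until stable):
  π0 = {{0,1,2,3,4,5,6,7}}
  π1 = {{0,1,6,7},{2},{3},{4},{5}}
  π2 = {{0,7},{1,6},{2},{3},{4},{5}}
  π3 = {{0,7},{1},{2},{3},{4},{5},{6}}
stable after 4 split(s): 7 block(s)
class of 0: {0,7}; class of 7: {0,7}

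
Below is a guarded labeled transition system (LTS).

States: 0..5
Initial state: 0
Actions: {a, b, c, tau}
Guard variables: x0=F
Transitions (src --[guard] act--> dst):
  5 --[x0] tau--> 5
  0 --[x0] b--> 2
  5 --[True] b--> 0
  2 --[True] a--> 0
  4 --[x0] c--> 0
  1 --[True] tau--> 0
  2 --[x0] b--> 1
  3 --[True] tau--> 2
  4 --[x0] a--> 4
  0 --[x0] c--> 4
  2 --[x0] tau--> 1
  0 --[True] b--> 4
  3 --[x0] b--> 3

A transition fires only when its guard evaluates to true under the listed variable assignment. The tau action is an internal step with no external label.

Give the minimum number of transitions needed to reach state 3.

Answer: UNREACHABLE

Analysis:
Breadth-first toward 3:
  Layer 0: {0}
  Layer 1: {4}
3 never appears.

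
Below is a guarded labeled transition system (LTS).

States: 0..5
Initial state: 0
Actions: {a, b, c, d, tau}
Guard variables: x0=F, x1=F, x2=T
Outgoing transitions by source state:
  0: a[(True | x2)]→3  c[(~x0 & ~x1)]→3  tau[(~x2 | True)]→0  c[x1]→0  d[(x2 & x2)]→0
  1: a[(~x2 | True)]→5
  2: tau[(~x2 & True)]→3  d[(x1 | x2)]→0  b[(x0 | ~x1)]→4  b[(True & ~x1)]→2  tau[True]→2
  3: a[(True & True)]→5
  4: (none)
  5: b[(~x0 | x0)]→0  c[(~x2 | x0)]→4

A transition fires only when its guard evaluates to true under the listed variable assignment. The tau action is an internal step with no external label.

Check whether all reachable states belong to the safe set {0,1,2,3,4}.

Allowed set {0,1,2,3,4}
Reachable = {0,3,5}
  0: ok
  3: ok
  5: ✗ unsafe
counterexample path to 5: a·a

Answer: INVARIANT VIOLATED at state 5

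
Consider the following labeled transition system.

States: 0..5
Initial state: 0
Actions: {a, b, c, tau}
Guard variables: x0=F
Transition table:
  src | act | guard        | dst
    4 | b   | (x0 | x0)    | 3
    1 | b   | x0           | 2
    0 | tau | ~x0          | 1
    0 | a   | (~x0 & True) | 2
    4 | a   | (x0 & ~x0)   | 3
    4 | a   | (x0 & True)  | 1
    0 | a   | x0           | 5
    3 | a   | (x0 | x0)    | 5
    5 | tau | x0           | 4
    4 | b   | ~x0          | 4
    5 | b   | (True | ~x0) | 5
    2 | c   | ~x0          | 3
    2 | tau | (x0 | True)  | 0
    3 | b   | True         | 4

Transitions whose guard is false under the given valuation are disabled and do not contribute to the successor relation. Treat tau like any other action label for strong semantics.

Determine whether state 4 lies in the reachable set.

After dropping false guards: 7 live edges.
depth 0: {0}
depth 1: {1,2}  total {0,1,2}
depth 2: {3}  total {0,1,2,3}
depth 3: {4}  total {0,1,2,3,4}
Reach set: {0,1,2,3,4}
witness 4: a·c·b

Answer: REACHABLE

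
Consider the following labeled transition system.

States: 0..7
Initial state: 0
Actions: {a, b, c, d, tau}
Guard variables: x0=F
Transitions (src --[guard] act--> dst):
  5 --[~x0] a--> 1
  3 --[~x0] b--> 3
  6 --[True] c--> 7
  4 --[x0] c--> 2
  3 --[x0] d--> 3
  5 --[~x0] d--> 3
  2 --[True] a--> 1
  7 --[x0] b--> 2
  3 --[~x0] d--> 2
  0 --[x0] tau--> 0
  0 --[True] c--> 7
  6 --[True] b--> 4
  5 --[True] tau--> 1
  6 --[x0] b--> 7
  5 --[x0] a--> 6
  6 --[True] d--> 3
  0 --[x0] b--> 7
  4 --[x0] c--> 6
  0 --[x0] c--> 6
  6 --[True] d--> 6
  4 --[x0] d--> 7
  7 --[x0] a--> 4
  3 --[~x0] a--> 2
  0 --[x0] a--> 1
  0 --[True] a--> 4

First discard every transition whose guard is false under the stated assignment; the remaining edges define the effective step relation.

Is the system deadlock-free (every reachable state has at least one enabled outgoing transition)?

R = {0,4,7}
  0: a→4  c→7  [2 exit(s)]
  4: ∅  [no exit]
  7: ∅  [no exit]
witness 4: a

Answer: DEADLOCK at state 4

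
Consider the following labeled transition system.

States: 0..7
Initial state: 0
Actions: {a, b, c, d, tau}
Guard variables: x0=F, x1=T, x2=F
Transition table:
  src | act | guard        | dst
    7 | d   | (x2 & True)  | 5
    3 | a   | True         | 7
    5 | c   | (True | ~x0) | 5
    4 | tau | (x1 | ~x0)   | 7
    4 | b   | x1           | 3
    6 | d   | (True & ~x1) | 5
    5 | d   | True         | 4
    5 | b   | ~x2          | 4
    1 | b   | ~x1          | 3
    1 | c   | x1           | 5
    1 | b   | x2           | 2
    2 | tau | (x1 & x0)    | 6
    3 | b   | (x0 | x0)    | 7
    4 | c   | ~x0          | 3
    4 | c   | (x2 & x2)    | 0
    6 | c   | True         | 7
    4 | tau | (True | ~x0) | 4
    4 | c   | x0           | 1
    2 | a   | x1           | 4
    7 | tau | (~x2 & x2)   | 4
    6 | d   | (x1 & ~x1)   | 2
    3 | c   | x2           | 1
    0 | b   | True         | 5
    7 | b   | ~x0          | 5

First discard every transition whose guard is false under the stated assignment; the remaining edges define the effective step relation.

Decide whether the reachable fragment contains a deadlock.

Answer: DEADLOCK-FREE

Analysis:
Reach set: {0,3,4,5,7}
  0: b→5  [1 exit(s)]
  3: a→7  [1 exit(s)]
  4: b→3  c→3  tau→4  tau→7  [4 exit(s)]
  5: b→4  c→5  d→4  [3 exit(s)]
  7: b→5  [1 exit(s)]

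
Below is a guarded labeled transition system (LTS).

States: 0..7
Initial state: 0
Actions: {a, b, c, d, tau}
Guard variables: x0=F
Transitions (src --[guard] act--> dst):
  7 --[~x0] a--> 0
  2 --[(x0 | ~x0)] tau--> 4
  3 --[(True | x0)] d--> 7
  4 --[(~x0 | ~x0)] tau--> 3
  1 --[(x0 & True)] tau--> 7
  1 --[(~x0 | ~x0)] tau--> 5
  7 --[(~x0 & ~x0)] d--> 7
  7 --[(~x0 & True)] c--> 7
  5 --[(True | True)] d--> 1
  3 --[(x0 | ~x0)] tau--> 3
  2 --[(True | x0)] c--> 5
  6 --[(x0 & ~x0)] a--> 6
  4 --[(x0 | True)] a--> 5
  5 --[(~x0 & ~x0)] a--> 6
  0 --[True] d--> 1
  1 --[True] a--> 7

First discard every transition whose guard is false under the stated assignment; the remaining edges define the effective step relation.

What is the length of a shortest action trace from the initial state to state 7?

Breadth-first toward 7:
  depth 0: {0}
  depth 1: {1}
  depth 2: {5,7}
first hit 7 at d=2 via d·a

Answer: 2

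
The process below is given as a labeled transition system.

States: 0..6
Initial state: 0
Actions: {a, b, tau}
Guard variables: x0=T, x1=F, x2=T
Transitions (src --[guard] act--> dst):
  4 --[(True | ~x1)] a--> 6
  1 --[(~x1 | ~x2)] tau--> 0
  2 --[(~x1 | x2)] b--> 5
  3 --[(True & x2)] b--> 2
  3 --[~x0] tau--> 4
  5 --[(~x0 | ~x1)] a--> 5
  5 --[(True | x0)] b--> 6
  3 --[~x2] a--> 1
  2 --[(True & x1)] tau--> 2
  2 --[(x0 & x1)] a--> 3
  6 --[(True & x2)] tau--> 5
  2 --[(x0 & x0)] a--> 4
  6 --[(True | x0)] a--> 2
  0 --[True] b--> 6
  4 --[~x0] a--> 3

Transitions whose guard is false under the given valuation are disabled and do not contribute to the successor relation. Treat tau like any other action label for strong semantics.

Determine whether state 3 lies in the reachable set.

Answer: UNREACHABLE

Trace:
After dropping false guards: 10 live edges.
L0 = {0}
L1 = {6}  total {0,6}
L2 = {2,5}  total {0,2,5,6}
L3 = {4}  total {0,2,4,5,6}
Reachable = {0,2,4,5,6}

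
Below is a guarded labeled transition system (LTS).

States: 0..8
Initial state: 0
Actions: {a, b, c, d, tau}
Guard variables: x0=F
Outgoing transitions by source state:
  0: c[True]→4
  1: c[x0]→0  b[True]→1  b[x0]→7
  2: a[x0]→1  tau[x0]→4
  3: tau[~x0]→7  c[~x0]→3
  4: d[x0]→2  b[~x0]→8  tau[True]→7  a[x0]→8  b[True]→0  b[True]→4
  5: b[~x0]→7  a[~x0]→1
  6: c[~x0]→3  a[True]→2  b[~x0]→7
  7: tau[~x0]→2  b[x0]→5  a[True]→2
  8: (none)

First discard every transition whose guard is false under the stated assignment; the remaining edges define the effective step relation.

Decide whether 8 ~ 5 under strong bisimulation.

Bisimulation quotient by refinement:
  P[0] = {{0,1,2,3,4,5,6,7,8}}
  P[1] = {{0},{1},{2,8},{3},{4},{5},{6},{7}}
stable after 2 split(s): 8 block(s)
[8]={2,8}  [5]={5}

Answer: NOT BISIMILAR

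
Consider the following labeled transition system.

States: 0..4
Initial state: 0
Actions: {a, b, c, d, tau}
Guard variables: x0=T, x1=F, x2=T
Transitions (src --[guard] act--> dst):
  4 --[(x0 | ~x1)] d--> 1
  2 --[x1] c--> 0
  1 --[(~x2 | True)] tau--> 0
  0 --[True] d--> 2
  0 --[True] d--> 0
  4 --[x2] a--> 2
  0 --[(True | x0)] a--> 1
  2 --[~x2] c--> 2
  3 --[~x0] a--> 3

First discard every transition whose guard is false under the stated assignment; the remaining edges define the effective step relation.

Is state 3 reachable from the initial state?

After dropping false guards: 6 live edges.
L0 = {0}
L1 = {1,2}  cumulative {0,1,2}
Reachable = {0,1,2}

Answer: UNREACHABLE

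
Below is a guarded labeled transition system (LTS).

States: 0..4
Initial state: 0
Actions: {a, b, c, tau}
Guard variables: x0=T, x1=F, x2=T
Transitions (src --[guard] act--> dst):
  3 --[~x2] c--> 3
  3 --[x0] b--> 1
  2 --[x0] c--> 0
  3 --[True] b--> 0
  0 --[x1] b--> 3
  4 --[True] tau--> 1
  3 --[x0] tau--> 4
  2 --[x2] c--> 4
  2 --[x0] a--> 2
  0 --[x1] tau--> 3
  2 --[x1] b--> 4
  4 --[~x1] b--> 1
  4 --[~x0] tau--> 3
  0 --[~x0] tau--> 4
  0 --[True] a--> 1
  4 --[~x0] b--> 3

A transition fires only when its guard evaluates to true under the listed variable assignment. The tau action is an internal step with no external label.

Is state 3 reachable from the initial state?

Answer: UNREACHABLE

Trace:
Guard filter leaves 9 enabled edge(s).
depth 0: {0}
depth 1: {1}  total {0,1}
R = {0,1}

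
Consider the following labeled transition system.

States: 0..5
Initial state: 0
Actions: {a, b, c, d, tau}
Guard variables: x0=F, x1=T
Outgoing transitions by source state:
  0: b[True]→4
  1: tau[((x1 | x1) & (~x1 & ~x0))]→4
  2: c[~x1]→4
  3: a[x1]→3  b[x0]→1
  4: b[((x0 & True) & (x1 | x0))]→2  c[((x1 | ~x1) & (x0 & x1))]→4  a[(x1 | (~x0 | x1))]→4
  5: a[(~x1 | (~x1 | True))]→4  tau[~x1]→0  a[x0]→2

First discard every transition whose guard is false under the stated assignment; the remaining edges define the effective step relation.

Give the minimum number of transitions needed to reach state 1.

BFS to 1:
  L0 = {0}
  L1 = {4}
1 never appears.

Answer: UNREACHABLE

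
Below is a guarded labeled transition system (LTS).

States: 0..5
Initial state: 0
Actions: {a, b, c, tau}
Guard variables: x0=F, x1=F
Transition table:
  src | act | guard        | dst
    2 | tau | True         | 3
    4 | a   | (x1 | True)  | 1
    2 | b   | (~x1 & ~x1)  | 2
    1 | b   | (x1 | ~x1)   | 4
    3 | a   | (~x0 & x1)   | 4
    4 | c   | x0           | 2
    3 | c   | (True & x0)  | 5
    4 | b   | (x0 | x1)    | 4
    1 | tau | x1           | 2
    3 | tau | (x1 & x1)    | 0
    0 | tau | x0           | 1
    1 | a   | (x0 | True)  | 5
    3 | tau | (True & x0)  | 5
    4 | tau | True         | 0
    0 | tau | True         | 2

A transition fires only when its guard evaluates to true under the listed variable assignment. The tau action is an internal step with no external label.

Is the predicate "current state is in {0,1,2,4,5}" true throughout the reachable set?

Inv-set: {0,1,2,4,5}
R = {0,2,3}
  0: ok
  2: ok
  3: VIOLATES
reach 3 via tau·tau — violates

Answer: INVARIANT VIOLATED at state 3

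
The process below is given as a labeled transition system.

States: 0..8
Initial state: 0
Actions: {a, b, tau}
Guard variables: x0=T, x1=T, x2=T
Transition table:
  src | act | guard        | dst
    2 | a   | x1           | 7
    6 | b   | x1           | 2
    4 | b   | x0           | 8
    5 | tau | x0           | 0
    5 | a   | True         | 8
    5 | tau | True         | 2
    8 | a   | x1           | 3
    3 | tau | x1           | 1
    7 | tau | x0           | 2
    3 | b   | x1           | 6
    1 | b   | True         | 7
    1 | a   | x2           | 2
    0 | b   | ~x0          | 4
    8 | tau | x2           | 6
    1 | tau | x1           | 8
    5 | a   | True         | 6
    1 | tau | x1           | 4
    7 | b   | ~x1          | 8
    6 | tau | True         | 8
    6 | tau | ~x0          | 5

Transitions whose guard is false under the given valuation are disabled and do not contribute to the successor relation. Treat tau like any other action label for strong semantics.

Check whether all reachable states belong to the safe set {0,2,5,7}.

Answer: INVARIANT HOLDS

Trace:
Inv-set: {0,2,5,7}
Reach set: {0}
  0: safe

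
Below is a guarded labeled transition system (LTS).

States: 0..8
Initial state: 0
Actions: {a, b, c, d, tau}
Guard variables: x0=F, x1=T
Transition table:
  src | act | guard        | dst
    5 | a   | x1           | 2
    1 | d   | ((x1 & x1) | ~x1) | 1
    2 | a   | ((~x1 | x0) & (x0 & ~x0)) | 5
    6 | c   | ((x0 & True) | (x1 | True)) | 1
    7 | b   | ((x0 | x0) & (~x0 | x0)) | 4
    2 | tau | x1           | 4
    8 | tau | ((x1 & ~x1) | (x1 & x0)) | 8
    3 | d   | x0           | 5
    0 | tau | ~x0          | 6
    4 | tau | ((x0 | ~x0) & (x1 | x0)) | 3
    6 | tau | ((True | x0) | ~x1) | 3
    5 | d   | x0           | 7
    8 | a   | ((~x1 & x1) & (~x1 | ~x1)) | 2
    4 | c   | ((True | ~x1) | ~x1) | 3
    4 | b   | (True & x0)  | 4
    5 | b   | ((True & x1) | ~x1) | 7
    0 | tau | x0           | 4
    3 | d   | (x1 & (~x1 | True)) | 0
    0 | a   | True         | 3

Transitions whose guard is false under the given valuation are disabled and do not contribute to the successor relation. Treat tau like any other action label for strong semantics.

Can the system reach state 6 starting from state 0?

Answer: REACHABLE

Working:
Guard filter leaves 11 enabled edge(s).
depth 0: {0}
depth 1: {3,6}  now seen {0,3,6}
depth 2: {1}  now seen {0,1,3,6}
Reach set: {0,1,3,6}
Path to 6: tau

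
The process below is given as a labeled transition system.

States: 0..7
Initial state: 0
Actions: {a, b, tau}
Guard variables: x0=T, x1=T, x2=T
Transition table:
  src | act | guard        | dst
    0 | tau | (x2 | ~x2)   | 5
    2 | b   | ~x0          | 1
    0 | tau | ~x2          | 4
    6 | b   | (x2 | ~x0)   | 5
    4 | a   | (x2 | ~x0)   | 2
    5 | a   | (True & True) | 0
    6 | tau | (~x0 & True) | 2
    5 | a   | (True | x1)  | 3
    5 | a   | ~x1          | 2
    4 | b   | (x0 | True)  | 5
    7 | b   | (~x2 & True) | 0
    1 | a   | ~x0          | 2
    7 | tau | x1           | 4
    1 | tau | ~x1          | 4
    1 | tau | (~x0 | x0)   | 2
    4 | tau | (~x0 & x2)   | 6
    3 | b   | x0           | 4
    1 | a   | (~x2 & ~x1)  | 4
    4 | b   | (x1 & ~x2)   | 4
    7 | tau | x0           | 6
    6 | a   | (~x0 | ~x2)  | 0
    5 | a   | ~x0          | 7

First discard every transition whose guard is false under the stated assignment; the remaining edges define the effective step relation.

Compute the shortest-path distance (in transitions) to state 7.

Answer: UNREACHABLE

Working:
Layered search for 7:
  depth 0: {0}
  depth 1: {5}
  depth 2: {3}
  depth 3: {4}
  depth 4: {2}
7 never appears.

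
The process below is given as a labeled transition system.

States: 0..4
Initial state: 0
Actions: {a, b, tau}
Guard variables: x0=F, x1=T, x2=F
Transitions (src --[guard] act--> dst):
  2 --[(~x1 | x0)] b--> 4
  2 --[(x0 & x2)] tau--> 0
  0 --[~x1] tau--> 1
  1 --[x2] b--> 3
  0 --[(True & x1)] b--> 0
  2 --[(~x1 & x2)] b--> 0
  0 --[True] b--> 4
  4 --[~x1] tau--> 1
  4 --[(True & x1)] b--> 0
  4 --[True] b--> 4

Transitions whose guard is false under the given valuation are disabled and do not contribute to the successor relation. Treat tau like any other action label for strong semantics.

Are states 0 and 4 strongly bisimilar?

Refine partition for ~:
  round 0: {{0,1,2,3,4}}
  round 1: {{0,4},{1,2,3}}
stable after 2 split(s): 2 block(s)
0∈{0,4}, 4∈{0,4}

Answer: BISIMILAR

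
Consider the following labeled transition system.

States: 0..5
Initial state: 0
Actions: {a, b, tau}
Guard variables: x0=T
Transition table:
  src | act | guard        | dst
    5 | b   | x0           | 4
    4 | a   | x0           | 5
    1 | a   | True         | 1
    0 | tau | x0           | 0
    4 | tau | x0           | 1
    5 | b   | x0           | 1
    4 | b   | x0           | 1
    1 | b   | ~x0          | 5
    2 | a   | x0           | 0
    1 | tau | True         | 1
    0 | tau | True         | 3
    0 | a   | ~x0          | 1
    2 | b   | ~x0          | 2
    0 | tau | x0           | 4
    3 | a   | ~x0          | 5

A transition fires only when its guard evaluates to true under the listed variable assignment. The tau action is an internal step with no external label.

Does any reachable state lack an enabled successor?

R = {0,1,3,4,5}
  0: tau→0  tau→3  tau→4  [deg 3]
  1: a→1  tau→1  [deg 2]
  3: ∅  [no exit]
  4: a→5  b→1  tau→1  [deg 3]
  5: b→1  b→4  [deg 2]
Path to 3: tau

Answer: DEADLOCK at state 3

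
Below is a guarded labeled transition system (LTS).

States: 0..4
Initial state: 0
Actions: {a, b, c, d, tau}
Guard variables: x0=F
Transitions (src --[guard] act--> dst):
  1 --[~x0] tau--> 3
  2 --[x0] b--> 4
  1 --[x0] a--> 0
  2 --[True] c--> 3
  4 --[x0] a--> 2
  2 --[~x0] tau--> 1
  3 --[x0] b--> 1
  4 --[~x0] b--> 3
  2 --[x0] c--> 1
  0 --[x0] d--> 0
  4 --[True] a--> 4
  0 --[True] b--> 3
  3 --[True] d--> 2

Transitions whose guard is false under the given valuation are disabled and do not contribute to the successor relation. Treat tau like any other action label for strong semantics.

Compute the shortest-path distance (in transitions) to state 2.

Answer: 2

Analysis:
BFS to 2:
  Layer 0: {0}
  Layer 1: {3}
  Layer 2: {2}
first hit 2 at d=2 via b·d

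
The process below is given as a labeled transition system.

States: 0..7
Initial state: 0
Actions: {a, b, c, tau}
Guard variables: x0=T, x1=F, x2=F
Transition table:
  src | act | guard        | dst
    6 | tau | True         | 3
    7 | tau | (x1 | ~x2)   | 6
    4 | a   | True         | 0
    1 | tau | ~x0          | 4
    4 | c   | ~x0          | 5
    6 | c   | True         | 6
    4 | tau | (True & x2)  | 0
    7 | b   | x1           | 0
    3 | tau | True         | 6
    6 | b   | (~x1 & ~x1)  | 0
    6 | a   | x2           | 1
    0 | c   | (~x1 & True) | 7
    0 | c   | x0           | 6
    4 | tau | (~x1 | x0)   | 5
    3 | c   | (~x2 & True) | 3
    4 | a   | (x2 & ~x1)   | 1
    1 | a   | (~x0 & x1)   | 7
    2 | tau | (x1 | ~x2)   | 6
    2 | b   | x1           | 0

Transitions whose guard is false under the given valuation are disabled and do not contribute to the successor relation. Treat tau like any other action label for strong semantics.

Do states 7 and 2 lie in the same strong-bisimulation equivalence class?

Answer: BISIMILAR

Working:
Bisimulation quotient by refinement:
  π0 = {{0,1,2,3,4,5,6,7}}
  π1 = {{0},{1,5},{2,7},{3},{4},{6}}
6 equivalence class(es) (converged in 2)
7∈{2,7}, 2∈{2,7}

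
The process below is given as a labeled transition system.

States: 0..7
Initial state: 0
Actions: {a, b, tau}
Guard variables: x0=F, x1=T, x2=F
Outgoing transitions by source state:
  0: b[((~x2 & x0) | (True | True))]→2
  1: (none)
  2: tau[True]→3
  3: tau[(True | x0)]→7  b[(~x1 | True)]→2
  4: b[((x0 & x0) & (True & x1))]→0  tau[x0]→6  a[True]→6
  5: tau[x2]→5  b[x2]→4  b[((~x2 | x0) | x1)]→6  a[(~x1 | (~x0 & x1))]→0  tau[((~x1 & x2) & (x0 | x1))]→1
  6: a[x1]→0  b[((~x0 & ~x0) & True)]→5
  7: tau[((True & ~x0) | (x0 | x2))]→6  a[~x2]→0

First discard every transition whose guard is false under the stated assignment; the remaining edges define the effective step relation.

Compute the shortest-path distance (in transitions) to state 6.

Answer: 4

Trace:
Breadth-first toward 6:
  Layer 0: {0}
  Layer 1: {2}
  Layer 2: {3}
  Layer 3: {7}
  Layer 4: {6}
first hit 6 at d=4 via b·tau·tau·tau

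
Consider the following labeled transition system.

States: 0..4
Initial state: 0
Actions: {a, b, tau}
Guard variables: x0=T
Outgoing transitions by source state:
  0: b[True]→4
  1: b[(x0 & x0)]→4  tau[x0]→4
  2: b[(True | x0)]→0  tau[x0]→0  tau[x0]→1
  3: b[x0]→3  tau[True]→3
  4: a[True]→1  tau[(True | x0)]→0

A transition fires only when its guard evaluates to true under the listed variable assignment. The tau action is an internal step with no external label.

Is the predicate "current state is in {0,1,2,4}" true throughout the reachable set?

Safe = {0,1,2,4}
R = {0,1,4}
  0: safe
  1: safe
  4: safe

Answer: INVARIANT HOLDS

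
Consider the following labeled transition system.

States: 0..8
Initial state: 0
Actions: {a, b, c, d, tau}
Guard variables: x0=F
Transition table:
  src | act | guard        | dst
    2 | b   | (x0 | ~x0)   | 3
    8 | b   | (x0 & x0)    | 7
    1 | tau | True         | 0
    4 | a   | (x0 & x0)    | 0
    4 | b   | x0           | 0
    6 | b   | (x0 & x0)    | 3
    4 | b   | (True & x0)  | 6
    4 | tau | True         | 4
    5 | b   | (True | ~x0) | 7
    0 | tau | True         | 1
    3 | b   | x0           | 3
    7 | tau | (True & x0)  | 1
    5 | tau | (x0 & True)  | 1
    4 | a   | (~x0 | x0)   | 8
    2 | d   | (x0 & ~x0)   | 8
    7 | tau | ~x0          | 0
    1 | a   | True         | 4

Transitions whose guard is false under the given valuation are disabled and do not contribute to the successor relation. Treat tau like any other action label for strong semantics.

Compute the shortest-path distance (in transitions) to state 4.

Answer: 2

Trace:
Layered search for 4:
  depth 0: {0}
  depth 1: {1}
  depth 2: {4}
4 enters at depth 2; path tau·a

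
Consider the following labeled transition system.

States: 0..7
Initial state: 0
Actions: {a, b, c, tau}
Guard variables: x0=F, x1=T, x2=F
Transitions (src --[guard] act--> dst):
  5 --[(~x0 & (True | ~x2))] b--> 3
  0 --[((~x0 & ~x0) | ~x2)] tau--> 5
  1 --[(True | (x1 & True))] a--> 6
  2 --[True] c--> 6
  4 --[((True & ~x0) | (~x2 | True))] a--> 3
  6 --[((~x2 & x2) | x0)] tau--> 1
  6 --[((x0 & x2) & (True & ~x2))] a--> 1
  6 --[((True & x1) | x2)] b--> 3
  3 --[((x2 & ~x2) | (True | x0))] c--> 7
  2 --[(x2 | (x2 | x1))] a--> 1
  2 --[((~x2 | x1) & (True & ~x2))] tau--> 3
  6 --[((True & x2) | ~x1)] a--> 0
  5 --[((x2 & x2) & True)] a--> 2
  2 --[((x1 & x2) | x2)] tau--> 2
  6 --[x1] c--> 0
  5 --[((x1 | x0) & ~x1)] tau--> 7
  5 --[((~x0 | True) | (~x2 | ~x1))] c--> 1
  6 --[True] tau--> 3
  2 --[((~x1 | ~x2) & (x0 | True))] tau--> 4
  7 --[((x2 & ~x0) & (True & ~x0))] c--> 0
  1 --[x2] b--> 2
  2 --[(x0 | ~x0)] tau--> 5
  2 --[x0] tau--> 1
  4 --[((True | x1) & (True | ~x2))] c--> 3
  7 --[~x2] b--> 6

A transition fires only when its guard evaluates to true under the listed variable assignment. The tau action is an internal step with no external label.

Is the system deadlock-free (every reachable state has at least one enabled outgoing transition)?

Reachable = {0,1,3,5,6,7}
  0: tau→5  [1 exit(s)]
  1: a→6  [1 exit(s)]
  3: c→7  [1 exit(s)]
  5: b→3  c→1  [2 exit(s)]
  6: b→3  c→0  tau→3  [3 exit(s)]
  7: b→6  [1 exit(s)]

Answer: DEADLOCK-FREE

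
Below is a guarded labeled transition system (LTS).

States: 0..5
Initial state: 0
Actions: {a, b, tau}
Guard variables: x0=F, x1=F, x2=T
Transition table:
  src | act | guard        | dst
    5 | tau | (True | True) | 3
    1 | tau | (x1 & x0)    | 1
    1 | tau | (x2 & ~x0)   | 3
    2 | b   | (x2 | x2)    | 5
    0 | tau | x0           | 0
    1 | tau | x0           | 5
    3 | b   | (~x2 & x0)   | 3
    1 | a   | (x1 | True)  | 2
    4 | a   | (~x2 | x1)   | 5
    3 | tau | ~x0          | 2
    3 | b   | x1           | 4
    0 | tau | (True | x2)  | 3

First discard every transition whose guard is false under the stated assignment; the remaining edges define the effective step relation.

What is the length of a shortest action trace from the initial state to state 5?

Answer: 3

Analysis:
BFS to 5:
  L0 = {0}
  L1 = {3}
  L2 = {2}
  L3 = {5}
5 enters at depth 3; path tau·tau·b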